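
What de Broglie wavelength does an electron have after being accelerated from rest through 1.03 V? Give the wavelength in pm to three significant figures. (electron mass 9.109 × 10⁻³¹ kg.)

λ = 1210 pm

KE = eV = 1.602 × 10⁻¹⁹ × 1.030 = 1.650 × 10⁻¹⁹ J.
p = √(2mKE) = √(2 × 9.109 × 10⁻³¹ × 1.650 × 10⁻¹⁹) = 5.483 × 10⁻²⁵ kg·m/s.
λ = h/p = 6.626 × 10⁻³⁴ / 5.483 × 10⁻²⁵ = 1.21 × 10⁻⁹ m = 1210 pm.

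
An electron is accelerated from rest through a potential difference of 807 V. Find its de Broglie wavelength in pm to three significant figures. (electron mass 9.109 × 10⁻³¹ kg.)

λ = 43.2 pm

KE = eV = 1.602 × 10⁻¹⁹ × 807.0 = 1.293 × 10⁻¹⁶ J.
p = √(2mKE) = √(2 × 9.109 × 10⁻³¹ × 1.293 × 10⁻¹⁶) = 1.535 × 10⁻²³ kg·m/s.
λ = h/p = 6.626 × 10⁻³⁴ / 1.535 × 10⁻²³ = 4.32 × 10⁻¹¹ m = 43.2 pm.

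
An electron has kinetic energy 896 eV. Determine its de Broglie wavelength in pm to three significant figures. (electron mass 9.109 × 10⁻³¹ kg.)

KE = 896 eV = 1.435 × 10⁻¹⁶ J.
p = √(2mKE) = √(2 × 9.109 × 10⁻³¹ × 1.435 × 10⁻¹⁶) = 1.617 × 10⁻²³ kg·m/s.
λ = h/p = 6.626 × 10⁻³⁴ / 1.617 × 10⁻²³ = 4.10 × 10⁻¹¹ m = 41.0 pm.

λ = 41.0 pm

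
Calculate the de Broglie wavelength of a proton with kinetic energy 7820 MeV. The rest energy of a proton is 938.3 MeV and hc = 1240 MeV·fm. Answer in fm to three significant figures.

λ = 0.142 fm

Total energy E = KE + m₀c² = 7820 + 938.3 = 8758.3 MeV.
(pc)² = E² − (m₀c²)² = (8758.3)² − (938.3)² = 7.583 × 10⁷ MeV², so pc = 8708 MeV.
λ = hc/(pc) = 1240 MeV·fm / 8708 MeV = 0.142 fm.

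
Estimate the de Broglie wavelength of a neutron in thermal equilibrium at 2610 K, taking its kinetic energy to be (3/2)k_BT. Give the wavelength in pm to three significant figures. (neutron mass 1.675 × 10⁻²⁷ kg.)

KE = (3/2)k_BT = 1.5 × 1.381 × 10⁻²³ × 2610 = 5.407 × 10⁻²⁰ J.
p = √(2mKE) = √(2 × 1.675 × 10⁻²⁷ × 5.407 × 10⁻²⁰) = 1.346 × 10⁻²³ kg·m/s.
λ = h/p = 4.92 × 10⁻¹¹ m = 49.2 pm.

λ = 49.2 pm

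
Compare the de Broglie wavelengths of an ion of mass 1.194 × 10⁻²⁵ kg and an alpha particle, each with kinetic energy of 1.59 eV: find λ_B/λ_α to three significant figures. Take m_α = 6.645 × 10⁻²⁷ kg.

λ_B/λ_α = 0.236

At fixed KE, p = √(2mKE) so λ = h/p ∝ 1/√m.
λ_B/λ_α = √(m_α/m_B) = √(6.645 × 10⁻²⁷/1.194 × 10⁻²⁵) = √(0.05565) = 0.236.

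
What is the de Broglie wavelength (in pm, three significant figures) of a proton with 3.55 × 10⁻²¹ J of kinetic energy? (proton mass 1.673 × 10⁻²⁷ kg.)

λ = 192 pm

p = √(2mKE) = √(2 × 1.673 × 10⁻²⁷ × 3.550 × 10⁻²¹) = 3.446 × 10⁻²⁴ kg·m/s.
λ = h/p = 6.626 × 10⁻³⁴ / 3.446 × 10⁻²⁴ = 1.92 × 10⁻¹⁰ m = 192 pm.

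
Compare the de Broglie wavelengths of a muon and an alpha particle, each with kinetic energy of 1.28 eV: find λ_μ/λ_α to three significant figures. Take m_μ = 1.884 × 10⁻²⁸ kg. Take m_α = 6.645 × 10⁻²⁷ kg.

At fixed KE, p = √(2mKE) so λ = h/p ∝ 1/√m.
λ_μ/λ_α = √(m_α/m_μ) = √(6.645 × 10⁻²⁷/1.884 × 10⁻²⁸) = √(35.27) = 5.94.

λ_μ/λ_α = 5.94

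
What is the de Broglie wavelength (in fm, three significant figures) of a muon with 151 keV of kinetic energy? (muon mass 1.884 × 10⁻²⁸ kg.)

KE = 151 keV = 2.419 × 10⁻¹⁴ J.
p = √(2mKE) = √(2 × 1.884 × 10⁻²⁸ × 2.419 × 10⁻¹⁴) = 3.019 × 10⁻²¹ kg·m/s.
λ = h/p = 6.626 × 10⁻³⁴ / 3.019 × 10⁻²¹ = 2.19 × 10⁻¹³ m = 219 fm.

λ = 219 fm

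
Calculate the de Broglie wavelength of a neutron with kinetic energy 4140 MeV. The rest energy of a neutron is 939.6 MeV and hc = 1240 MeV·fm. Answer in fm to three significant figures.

Total energy E = KE + m₀c² = 4140 + 939.6 = 5079.6 MeV.
(pc)² = E² − (m₀c²)² = (5079.6)² − (939.6)² = 2.492 × 10⁷ MeV², so pc = 4992 MeV.
λ = hc/(pc) = 1240 MeV·fm / 4992 MeV = 0.248 fm.

λ = 0.248 fm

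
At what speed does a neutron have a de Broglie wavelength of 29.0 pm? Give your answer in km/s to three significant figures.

v = 13.6 km/s

p = h/λ = 6.626 × 10⁻³⁴ / 2.900 × 10⁻¹¹ = 2.285 × 10⁻²³ kg·m/s.
v = p/m = 2.285 × 10⁻²³ / 1.675 × 10⁻²⁷ = 1.36 × 10⁴ m/s = 13.6 km/s.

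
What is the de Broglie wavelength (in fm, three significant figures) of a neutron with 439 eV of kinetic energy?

KE = 439 eV = 7.033 × 10⁻¹⁷ J.
p = √(2mKE) = √(2 × 1.675 × 10⁻²⁷ × 7.033 × 10⁻¹⁷) = 4.854 × 10⁻²² kg·m/s.
λ = h/p = 6.626 × 10⁻³⁴ / 4.854 × 10⁻²² = 1.37 × 10⁻¹² m = 1370 fm.

λ = 1370 fm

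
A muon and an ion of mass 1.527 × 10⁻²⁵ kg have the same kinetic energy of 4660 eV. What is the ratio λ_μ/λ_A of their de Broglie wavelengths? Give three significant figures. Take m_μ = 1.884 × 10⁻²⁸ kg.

At fixed KE, p = √(2mKE) so λ = h/p ∝ 1/√m.
λ_μ/λ_A = √(m_A/m_μ) = √(1.527 × 10⁻²⁵/1.884 × 10⁻²⁸) = √(810.5) = 28.5.

λ_μ/λ_A = 28.5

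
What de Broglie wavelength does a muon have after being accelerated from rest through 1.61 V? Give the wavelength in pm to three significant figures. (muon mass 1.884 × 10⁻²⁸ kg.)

KE = eV = 1.602 × 10⁻¹⁹ × 1.610 = 2.579 × 10⁻¹⁹ J.
p = √(2mKE) = √(2 × 1.884 × 10⁻²⁸ × 2.579 × 10⁻¹⁹) = 9.858 × 10⁻²⁴ kg·m/s.
λ = h/p = 6.626 × 10⁻³⁴ / 9.858 × 10⁻²⁴ = 6.72 × 10⁻¹¹ m = 67.2 pm.

λ = 67.2 pm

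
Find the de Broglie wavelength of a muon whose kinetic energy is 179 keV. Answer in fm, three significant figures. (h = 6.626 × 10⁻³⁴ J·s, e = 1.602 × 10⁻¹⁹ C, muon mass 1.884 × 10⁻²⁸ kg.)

KE = 179 keV = 2.868 × 10⁻¹⁴ J.
p = √(2mKE) = √(2 × 1.884 × 10⁻²⁸ × 2.868 × 10⁻¹⁴) = 3.287 × 10⁻²¹ kg·m/s.
λ = h/p = 6.626 × 10⁻³⁴ / 3.287 × 10⁻²¹ = 2.02 × 10⁻¹³ m = 202 fm.

λ = 202 fm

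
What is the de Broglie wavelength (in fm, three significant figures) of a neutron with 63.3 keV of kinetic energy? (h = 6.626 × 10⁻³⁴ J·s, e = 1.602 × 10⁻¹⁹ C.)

KE = 63.3 keV = 1.014 × 10⁻¹⁴ J.
p = √(2mKE) = √(2 × 1.675 × 10⁻²⁷ × 1.014 × 10⁻¹⁴) = 5.828 × 10⁻²¹ kg·m/s.
λ = h/p = 6.626 × 10⁻³⁴ / 5.828 × 10⁻²¹ = 1.14 × 10⁻¹³ m = 114 fm.

λ = 114 fm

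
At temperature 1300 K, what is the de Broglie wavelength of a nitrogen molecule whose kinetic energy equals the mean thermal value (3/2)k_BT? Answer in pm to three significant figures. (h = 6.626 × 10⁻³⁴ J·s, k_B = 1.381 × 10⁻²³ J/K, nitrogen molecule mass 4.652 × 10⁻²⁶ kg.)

λ = 13.2 pm

KE = (3/2)k_BT = 1.5 × 1.381 × 10⁻²³ × 1300 = 2.693 × 10⁻²⁰ J.
p = √(2mKE) = √(2 × 4.652 × 10⁻²⁶ × 2.693 × 10⁻²⁰) = 5.006 × 10⁻²³ kg·m/s.
λ = h/p = 1.32 × 10⁻¹¹ m = 13.2 pm.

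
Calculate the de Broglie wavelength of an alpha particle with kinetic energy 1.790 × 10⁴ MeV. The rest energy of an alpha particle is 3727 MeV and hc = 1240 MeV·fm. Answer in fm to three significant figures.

λ = 0.0582 fm

Total energy E = KE + m₀c² = 1.790 × 10⁴ + 3727 = 21627 MeV.
(pc)² = E² − (m₀c²)² = (21627)² − (3727)² = 4.538 × 10⁸ MeV², so pc = 2.130 × 10⁴ MeV.
λ = hc/(pc) = 1240 MeV·fm / 2.130 × 10⁴ MeV = 0.0582 fm.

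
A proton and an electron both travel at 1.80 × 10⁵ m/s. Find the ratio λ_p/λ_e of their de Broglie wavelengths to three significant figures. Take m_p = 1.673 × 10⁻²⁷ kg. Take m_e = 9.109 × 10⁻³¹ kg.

At fixed v, p = mv so λ = h/(mv) ∝ 1/m.
λ_p/λ_e = m_e/m_p = 9.109 × 10⁻³¹/1.673 × 10⁻²⁷ = 5.44 × 10⁻⁴.

λ_p/λ_e = 5.44 × 10⁻⁴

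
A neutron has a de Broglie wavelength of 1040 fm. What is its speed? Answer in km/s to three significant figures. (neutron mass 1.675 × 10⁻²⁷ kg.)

p = h/λ = 6.626 × 10⁻³⁴ / 1.040 × 10⁻¹² = 6.371 × 10⁻²² kg·m/s.
v = p/m = 6.371 × 10⁻²² / 1.675 × 10⁻²⁷ = 3.80 × 10⁵ m/s = 380 km/s.

v = 380 km/s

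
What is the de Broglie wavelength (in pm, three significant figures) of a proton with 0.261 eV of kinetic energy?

KE = 0.261 eV = 4.181 × 10⁻²⁰ J.
p = √(2mKE) = √(2 × 1.673 × 10⁻²⁷ × 4.181 × 10⁻²⁰) = 1.183 × 10⁻²³ kg·m/s.
λ = h/p = 6.626 × 10⁻³⁴ / 1.183 × 10⁻²³ = 5.60 × 10⁻¹¹ m = 56.0 pm.

λ = 56.0 pm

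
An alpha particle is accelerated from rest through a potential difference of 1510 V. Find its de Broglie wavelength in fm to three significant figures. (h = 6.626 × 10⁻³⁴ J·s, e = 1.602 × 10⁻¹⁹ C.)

λ = 261 fm

KE = 2eV = 2 × 1.602 × 10⁻¹⁹ × 1510 = 4.838 × 10⁻¹⁶ J.
p = √(2mKE) = √(2 × 6.645 × 10⁻²⁷ × 4.838 × 10⁻¹⁶) = 2.536 × 10⁻²¹ kg·m/s.
λ = h/p = 6.626 × 10⁻³⁴ / 2.536 × 10⁻²¹ = 2.61 × 10⁻¹³ m = 261 fm.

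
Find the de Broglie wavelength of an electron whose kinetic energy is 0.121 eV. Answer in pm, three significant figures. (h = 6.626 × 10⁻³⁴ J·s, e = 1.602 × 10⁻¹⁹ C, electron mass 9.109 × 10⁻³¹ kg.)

KE = 0.121 eV = 1.938 × 10⁻²⁰ J.
p = √(2mKE) = √(2 × 9.109 × 10⁻³¹ × 1.938 × 10⁻²⁰) = 1.879 × 10⁻²⁵ kg·m/s.
λ = h/p = 6.626 × 10⁻³⁴ / 1.879 × 10⁻²⁵ = 3.53 × 10⁻⁹ m = 3530 pm.

λ = 3530 pm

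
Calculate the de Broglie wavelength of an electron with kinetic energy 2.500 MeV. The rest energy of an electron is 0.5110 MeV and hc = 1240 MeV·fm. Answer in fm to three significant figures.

λ = 418 fm

Total energy E = KE + m₀c² = 2.500 + 0.5110 = 3.0110 MeV.
(pc)² = E² − (m₀c²)² = (3.0110)² − (0.5110)² = 8.805 MeV², so pc = 2.967 MeV.
λ = hc/(pc) = 1240 MeV·fm / 2.967 MeV = 418 fm.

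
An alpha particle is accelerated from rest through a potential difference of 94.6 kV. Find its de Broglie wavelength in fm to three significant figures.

λ = 33.0 fm

KE = 2eV = 2 × 1.602 × 10⁻¹⁹ × 9.460 × 10⁴ = 3.031 × 10⁻¹⁴ J.
p = √(2mKE) = √(2 × 6.645 × 10⁻²⁷ × 3.031 × 10⁻¹⁴) = 2.007 × 10⁻²⁰ kg·m/s.
λ = h/p = 6.626 × 10⁻³⁴ / 2.007 × 10⁻²⁰ = 3.30 × 10⁻¹⁴ m = 33.0 fm.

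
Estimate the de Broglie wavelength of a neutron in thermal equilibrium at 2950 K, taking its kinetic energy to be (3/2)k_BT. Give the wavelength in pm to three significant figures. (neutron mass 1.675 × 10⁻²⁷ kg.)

λ = 46.3 pm

KE = (3/2)k_BT = 1.5 × 1.381 × 10⁻²³ × 2950 = 6.111 × 10⁻²⁰ J.
p = √(2mKE) = √(2 × 1.675 × 10⁻²⁷ × 6.111 × 10⁻²⁰) = 1.431 × 10⁻²³ kg·m/s.
λ = h/p = 4.63 × 10⁻¹¹ m = 46.3 pm.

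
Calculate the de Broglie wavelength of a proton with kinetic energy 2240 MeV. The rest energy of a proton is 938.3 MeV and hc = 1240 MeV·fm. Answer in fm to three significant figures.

λ = 0.408 fm

Total energy E = KE + m₀c² = 2240 + 938.3 = 3178.3 MeV.
(pc)² = E² − (m₀c²)² = (3178.3)² − (938.3)² = 9.221 × 10⁶ MeV², so pc = 3037 MeV.
λ = hc/(pc) = 1240 MeV·fm / 3037 MeV = 0.408 fm.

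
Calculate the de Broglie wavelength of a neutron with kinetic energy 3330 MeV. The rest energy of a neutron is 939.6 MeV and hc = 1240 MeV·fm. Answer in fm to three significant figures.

λ = 0.298 fm

Total energy E = KE + m₀c² = 3330 + 939.6 = 4269.6 MeV.
(pc)² = E² − (m₀c²)² = (4269.6)² − (939.6)² = 1.735 × 10⁷ MeV², so pc = 4165 MeV.
λ = hc/(pc) = 1240 MeV·fm / 4165 MeV = 0.298 fm.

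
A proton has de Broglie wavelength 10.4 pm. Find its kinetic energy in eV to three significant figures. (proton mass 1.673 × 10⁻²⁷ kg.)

KE = 7.57 eV

p = h/λ = 6.626 × 10⁻³⁴ / 1.040 × 10⁻¹¹ = 6.371 × 10⁻²³ kg·m/s.
KE = p²/(2m) = (6.371 × 10⁻²³)² / (2 × 1.673 × 10⁻²⁷) = 1.213 × 10⁻¹⁸ J = 7.57 eV.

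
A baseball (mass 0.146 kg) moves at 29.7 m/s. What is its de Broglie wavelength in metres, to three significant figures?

λ = 1.53 × 10⁻³⁴ m

p = mv = 0.146 × 29.7 = 4.336 kg·m/s.
λ = h/p = 6.626 × 10⁻³⁴ / 4.336 = 1.53 × 10⁻³⁴ m.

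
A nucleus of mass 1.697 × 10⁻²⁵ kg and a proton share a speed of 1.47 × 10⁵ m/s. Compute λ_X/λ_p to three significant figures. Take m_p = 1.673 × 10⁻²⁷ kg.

λ_X/λ_p = 9.86 × 10⁻³

At fixed v, p = mv so λ = h/(mv) ∝ 1/m.
λ_X/λ_p = m_p/m_X = 1.673 × 10⁻²⁷/1.697 × 10⁻²⁵ = 9.86 × 10⁻³.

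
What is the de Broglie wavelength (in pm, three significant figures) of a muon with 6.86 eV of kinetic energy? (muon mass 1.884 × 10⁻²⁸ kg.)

λ = 32.6 pm

KE = 6.86 eV = 1.099 × 10⁻¹⁸ J.
p = √(2mKE) = √(2 × 1.884 × 10⁻²⁸ × 1.099 × 10⁻¹⁸) = 2.035 × 10⁻²³ kg·m/s.
λ = h/p = 6.626 × 10⁻³⁴ / 2.035 × 10⁻²³ = 3.26 × 10⁻¹¹ m = 32.6 pm.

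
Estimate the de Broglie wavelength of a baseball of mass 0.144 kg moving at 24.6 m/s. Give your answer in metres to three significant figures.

p = mv = 0.144 × 24.6 = 3.542 kg·m/s.
λ = h/p = 6.626 × 10⁻³⁴ / 3.542 = 1.87 × 10⁻³⁴ m.

λ = 1.87 × 10⁻³⁴ m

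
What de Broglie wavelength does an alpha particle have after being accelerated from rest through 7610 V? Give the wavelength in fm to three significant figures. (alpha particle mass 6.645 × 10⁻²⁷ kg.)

λ = 116 fm

KE = 2eV = 2 × 1.602 × 10⁻¹⁹ × 7610 = 2.438 × 10⁻¹⁵ J.
p = √(2mKE) = √(2 × 6.645 × 10⁻²⁷ × 2.438 × 10⁻¹⁵) = 5.692 × 10⁻²¹ kg·m/s.
λ = h/p = 6.626 × 10⁻³⁴ / 5.692 × 10⁻²¹ = 1.16 × 10⁻¹³ m = 116 fm.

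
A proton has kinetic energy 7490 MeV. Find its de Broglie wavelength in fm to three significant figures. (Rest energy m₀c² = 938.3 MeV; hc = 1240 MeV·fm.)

Total energy E = KE + m₀c² = 7490 + 938.3 = 8428.3 MeV.
(pc)² = E² − (m₀c²)² = (8428.3)² − (938.3)² = 7.016 × 10⁷ MeV², so pc = 8376 MeV.
λ = hc/(pc) = 1240 MeV·fm / 8376 MeV = 0.148 fm.

λ = 0.148 fm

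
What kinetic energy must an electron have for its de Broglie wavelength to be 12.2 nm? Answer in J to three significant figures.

p = h/λ = 6.626 × 10⁻³⁴ / 1.220 × 10⁻⁸ = 5.431 × 10⁻²⁶ kg·m/s.
KE = p²/(2m) = (5.431 × 10⁻²⁶)² / (2 × 9.109 × 10⁻³¹) = 1.619 × 10⁻²¹ J = 1.62 × 10⁻²¹ J.

KE = 1.62 × 10⁻²¹ J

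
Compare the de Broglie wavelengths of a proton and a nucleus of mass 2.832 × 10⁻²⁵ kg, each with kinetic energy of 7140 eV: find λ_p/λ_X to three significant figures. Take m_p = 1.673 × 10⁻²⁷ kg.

λ_p/λ_X = 13.0

At fixed KE, p = √(2mKE) so λ = h/p ∝ 1/√m.
λ_p/λ_X = √(m_X/m_p) = √(2.832 × 10⁻²⁵/1.673 × 10⁻²⁷) = √(169.3) = 13.0.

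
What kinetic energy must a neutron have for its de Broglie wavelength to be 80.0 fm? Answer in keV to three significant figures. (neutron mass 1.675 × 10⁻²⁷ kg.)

KE = 128 keV

p = h/λ = 6.626 × 10⁻³⁴ / 8.000 × 10⁻¹⁴ = 8.282 × 10⁻²¹ kg·m/s.
KE = p²/(2m) = (8.282 × 10⁻²¹)² / (2 × 1.675 × 10⁻²⁷) = 2.048 × 10⁻¹⁴ J = 128 keV.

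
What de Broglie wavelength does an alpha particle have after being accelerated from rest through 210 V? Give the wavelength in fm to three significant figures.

λ = 701 fm

KE = 2eV = 2 × 1.602 × 10⁻¹⁹ × 210.0 = 6.728 × 10⁻¹⁷ J.
p = √(2mKE) = √(2 × 6.645 × 10⁻²⁷ × 6.728 × 10⁻¹⁷) = 9.456 × 10⁻²² kg·m/s.
λ = h/p = 6.626 × 10⁻³⁴ / 9.456 × 10⁻²² = 7.01 × 10⁻¹³ m = 701 fm.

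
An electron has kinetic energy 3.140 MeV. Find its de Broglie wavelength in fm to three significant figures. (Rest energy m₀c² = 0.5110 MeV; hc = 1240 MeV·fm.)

Total energy E = KE + m₀c² = 3.140 + 0.5110 = 3.6510 MeV.
(pc)² = E² − (m₀c²)² = (3.6510)² − (0.5110)² = 13.07 MeV², so pc = 3.615 MeV.
λ = hc/(pc) = 1240 MeV·fm / 3.615 MeV = 343 fm.

λ = 343 fm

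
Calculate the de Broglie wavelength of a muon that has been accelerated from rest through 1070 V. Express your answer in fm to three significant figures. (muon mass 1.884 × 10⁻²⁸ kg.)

λ = 2610 fm

KE = eV = 1.602 × 10⁻¹⁹ × 1070 = 1.714 × 10⁻¹⁶ J.
p = √(2mKE) = √(2 × 1.884 × 10⁻²⁸ × 1.714 × 10⁻¹⁶) = 2.541 × 10⁻²² kg·m/s.
λ = h/p = 6.626 × 10⁻³⁴ / 2.541 × 10⁻²² = 2.61 × 10⁻¹² m = 2610 fm.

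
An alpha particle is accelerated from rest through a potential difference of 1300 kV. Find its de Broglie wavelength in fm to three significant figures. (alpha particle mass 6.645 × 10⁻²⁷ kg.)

KE = 2eV = 2 × 1.602 × 10⁻¹⁹ × 1.300 × 10⁶ = 4.165 × 10⁻¹³ J.
p = √(2mKE) = √(2 × 6.645 × 10⁻²⁷ × 4.165 × 10⁻¹³) = 7.440 × 10⁻²⁰ kg·m/s.
λ = h/p = 6.626 × 10⁻³⁴ / 7.440 × 10⁻²⁰ = 8.91 × 10⁻¹⁵ m = 8.91 fm.

λ = 8.91 fm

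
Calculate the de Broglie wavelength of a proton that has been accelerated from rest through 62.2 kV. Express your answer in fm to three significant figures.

KE = eV = 1.602 × 10⁻¹⁹ × 6.220 × 10⁴ = 9.964 × 10⁻¹⁵ J.
p = √(2mKE) = √(2 × 1.673 × 10⁻²⁷ × 9.964 × 10⁻¹⁵) = 5.774 × 10⁻²¹ kg·m/s.
λ = h/p = 6.626 × 10⁻³⁴ / 5.774 × 10⁻²¹ = 1.15 × 10⁻¹³ m = 115 fm.

λ = 115 fm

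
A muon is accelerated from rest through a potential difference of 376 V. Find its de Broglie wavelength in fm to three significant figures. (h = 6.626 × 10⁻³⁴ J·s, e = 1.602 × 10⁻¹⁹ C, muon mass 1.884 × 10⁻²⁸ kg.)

KE = eV = 1.602 × 10⁻¹⁹ × 376.0 = 6.024 × 10⁻¹⁷ J.
p = √(2mKE) = √(2 × 1.884 × 10⁻²⁸ × 6.024 × 10⁻¹⁷) = 1.507 × 10⁻²² kg·m/s.
λ = h/p = 6.626 × 10⁻³⁴ / 1.507 × 10⁻²² = 4.40 × 10⁻¹² m = 4400 fm.

λ = 4400 fm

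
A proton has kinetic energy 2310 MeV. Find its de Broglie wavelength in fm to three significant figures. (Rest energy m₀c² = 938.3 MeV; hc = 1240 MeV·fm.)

λ = 0.399 fm

Total energy E = KE + m₀c² = 2310 + 938.3 = 3248.3 MeV.
(pc)² = E² − (m₀c²)² = (3248.3)² − (938.3)² = 9.671 × 10⁶ MeV², so pc = 3110 MeV.
λ = hc/(pc) = 1240 MeV·fm / 3110 MeV = 0.399 fm.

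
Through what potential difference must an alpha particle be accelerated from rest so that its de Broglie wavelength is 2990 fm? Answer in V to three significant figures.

p = h/λ = 6.626 × 10⁻³⁴ / 2.990 × 10⁻¹² = 2.216 × 10⁻²² kg·m/s.
KE = p²/(2m) = 3.695 × 10⁻¹⁸ J.
V = KE/2e = 3.695 × 10⁻¹⁸ / (2 × 1.602 × 10⁻¹⁹) = 11.5 V.

V = 11.5 V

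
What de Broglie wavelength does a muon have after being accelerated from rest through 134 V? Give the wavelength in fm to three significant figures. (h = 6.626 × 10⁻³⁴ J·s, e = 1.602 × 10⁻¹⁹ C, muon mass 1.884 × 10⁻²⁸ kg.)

KE = eV = 1.602 × 10⁻¹⁹ × 134.0 = 2.147 × 10⁻¹⁷ J.
p = √(2mKE) = √(2 × 1.884 × 10⁻²⁸ × 2.147 × 10⁻¹⁷) = 8.994 × 10⁻²³ kg·m/s.
λ = h/p = 6.626 × 10⁻³⁴ / 8.994 × 10⁻²³ = 7.37 × 10⁻¹² m = 7370 fm.

λ = 7370 fm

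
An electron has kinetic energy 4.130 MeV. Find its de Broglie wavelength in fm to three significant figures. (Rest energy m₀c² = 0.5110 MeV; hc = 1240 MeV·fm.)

λ = 269 fm

Total energy E = KE + m₀c² = 4.130 + 0.5110 = 4.6410 MeV.
(pc)² = E² − (m₀c²)² = (4.6410)² − (0.5110)² = 21.28 MeV², so pc = 4.613 MeV.
λ = hc/(pc) = 1240 MeV·fm / 4.613 MeV = 269 fm.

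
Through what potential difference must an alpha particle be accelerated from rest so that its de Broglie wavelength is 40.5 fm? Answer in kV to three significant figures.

V = 62.9 kV

p = h/λ = 6.626 × 10⁻³⁴ / 4.050 × 10⁻¹⁴ = 1.636 × 10⁻²⁰ kg·m/s.
KE = p²/(2m) = 2.014 × 10⁻¹⁴ J.
V = KE/2e = 2.014 × 10⁻¹⁴ / (2 × 1.602 × 10⁻¹⁹) = 62.9 kV.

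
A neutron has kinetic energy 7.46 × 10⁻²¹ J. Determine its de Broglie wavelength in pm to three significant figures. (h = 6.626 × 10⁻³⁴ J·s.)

p = √(2mKE) = √(2 × 1.675 × 10⁻²⁷ × 7.460 × 10⁻²¹) = 4.999 × 10⁻²⁴ kg·m/s.
λ = h/p = 6.626 × 10⁻³⁴ / 4.999 × 10⁻²⁴ = 1.33 × 10⁻¹⁰ m = 133 pm.

λ = 133 pm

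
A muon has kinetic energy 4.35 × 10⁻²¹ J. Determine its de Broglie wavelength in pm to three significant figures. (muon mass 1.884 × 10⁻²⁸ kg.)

λ = 518 pm

p = √(2mKE) = √(2 × 1.884 × 10⁻²⁸ × 4.350 × 10⁻²¹) = 1.280 × 10⁻²⁴ kg·m/s.
λ = h/p = 6.626 × 10⁻³⁴ / 1.280 × 10⁻²⁴ = 5.18 × 10⁻¹⁰ m = 518 pm.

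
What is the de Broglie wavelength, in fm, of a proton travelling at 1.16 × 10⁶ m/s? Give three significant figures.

λ = 341 fm

p = mv = 1.673 × 10⁻²⁷ × 1.16 × 10⁶ = 1.941 × 10⁻²¹ kg·m/s.
λ = h/p = 6.626 × 10⁻³⁴ / 1.941 × 10⁻²¹ = 3.41 × 10⁻¹³ m = 341 fm.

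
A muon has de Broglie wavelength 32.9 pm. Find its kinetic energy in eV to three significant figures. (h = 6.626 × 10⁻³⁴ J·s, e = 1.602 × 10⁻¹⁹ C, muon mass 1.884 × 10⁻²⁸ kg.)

p = h/λ = 6.626 × 10⁻³⁴ / 3.290 × 10⁻¹¹ = 2.014 × 10⁻²³ kg·m/s.
KE = p²/(2m) = (2.014 × 10⁻²³)² / (2 × 1.884 × 10⁻²⁸) = 1.076 × 10⁻¹⁸ J = 6.72 eV.

KE = 6.72 eV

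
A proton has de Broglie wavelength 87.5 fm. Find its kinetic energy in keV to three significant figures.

KE = 107 keV

p = h/λ = 6.626 × 10⁻³⁴ / 8.750 × 10⁻¹⁴ = 7.573 × 10⁻²¹ kg·m/s.
KE = p²/(2m) = (7.573 × 10⁻²¹)² / (2 × 1.673 × 10⁻²⁷) = 1.714 × 10⁻¹⁴ J = 107 keV.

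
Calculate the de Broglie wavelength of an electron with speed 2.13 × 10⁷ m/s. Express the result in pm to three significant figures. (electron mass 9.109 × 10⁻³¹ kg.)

p = mv = 9.109 × 10⁻³¹ × 2.13 × 10⁷ = 1.940 × 10⁻²³ kg·m/s.
λ = h/p = 6.626 × 10⁻³⁴ / 1.940 × 10⁻²³ = 3.42 × 10⁻¹¹ m = 34.2 pm.

λ = 34.2 pm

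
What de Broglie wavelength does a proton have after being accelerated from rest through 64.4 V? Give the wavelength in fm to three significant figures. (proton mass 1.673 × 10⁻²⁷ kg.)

λ = 3570 fm

KE = eV = 1.602 × 10⁻¹⁹ × 64.40 = 1.032 × 10⁻¹⁷ J.
p = √(2mKE) = √(2 × 1.673 × 10⁻²⁷ × 1.032 × 10⁻¹⁷) = 1.858 × 10⁻²² kg·m/s.
λ = h/p = 6.626 × 10⁻³⁴ / 1.858 × 10⁻²² = 3.57 × 10⁻¹² m = 3570 fm.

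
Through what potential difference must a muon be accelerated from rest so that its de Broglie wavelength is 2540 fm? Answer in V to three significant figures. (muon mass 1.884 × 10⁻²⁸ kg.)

p = h/λ = 6.626 × 10⁻³⁴ / 2.540 × 10⁻¹² = 2.609 × 10⁻²² kg·m/s.
KE = p²/(2m) = 1.806 × 10⁻¹⁶ J.
V = KE/e = 1.806 × 10⁻¹⁶ / (1.602 × 10⁻¹⁹) = 1130 V.

V = 1130 V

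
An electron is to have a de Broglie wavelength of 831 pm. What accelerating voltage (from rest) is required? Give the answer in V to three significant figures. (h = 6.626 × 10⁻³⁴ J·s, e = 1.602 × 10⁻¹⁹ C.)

p = h/λ = 6.626 × 10⁻³⁴ / 8.310 × 10⁻¹⁰ = 7.974 × 10⁻²⁵ kg·m/s.
KE = p²/(2m) = 3.490 × 10⁻¹⁹ J.
V = KE/e = 3.490 × 10⁻¹⁹ / (1.602 × 10⁻¹⁹) = 2.18 V.

V = 2.18 V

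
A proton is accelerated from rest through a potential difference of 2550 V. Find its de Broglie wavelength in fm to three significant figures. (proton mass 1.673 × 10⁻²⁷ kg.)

λ = 567 fm

KE = eV = 1.602 × 10⁻¹⁹ × 2550 = 4.085 × 10⁻¹⁶ J.
p = √(2mKE) = √(2 × 1.673 × 10⁻²⁷ × 4.085 × 10⁻¹⁶) = 1.169 × 10⁻²¹ kg·m/s.
λ = h/p = 6.626 × 10⁻³⁴ / 1.169 × 10⁻²¹ = 5.67 × 10⁻¹³ m = 567 fm.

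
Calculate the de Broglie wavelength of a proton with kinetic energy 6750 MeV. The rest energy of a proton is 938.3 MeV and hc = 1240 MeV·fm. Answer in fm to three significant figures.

Total energy E = KE + m₀c² = 6750 + 938.3 = 7688.3 MeV.
(pc)² = E² − (m₀c²)² = (7688.3)² − (938.3)² = 5.823 × 10⁷ MeV², so pc = 7631 MeV.
λ = hc/(pc) = 1240 MeV·fm / 7631 MeV = 0.162 fm.

λ = 0.162 fm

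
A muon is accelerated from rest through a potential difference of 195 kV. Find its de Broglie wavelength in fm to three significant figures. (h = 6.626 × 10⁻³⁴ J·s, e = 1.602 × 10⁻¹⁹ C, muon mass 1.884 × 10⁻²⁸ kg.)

λ = 193 fm

KE = eV = 1.602 × 10⁻¹⁹ × 1.950 × 10⁵ = 3.124 × 10⁻¹⁴ J.
p = √(2mKE) = √(2 × 1.884 × 10⁻²⁸ × 3.124 × 10⁻¹⁴) = 3.431 × 10⁻²¹ kg·m/s.
λ = h/p = 6.626 × 10⁻³⁴ / 3.431 × 10⁻²¹ = 1.93 × 10⁻¹³ m = 193 fm.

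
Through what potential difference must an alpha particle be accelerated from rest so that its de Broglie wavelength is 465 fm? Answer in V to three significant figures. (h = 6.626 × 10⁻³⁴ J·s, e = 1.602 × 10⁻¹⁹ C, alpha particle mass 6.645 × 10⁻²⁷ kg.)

p = h/λ = 6.626 × 10⁻³⁴ / 4.650 × 10⁻¹³ = 1.425 × 10⁻²¹ kg·m/s.
KE = p²/(2m) = 1.528 × 10⁻¹⁶ J.
V = KE/2e = 1.528 × 10⁻¹⁶ / (2 × 1.602 × 10⁻¹⁹) = 477 V.

V = 477 V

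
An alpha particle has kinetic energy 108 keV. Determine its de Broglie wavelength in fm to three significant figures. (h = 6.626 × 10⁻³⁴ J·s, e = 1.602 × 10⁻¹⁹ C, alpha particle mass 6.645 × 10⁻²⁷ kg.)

KE = 108 keV = 1.730 × 10⁻¹⁴ J.
p = √(2mKE) = √(2 × 6.645 × 10⁻²⁷ × 1.730 × 10⁻¹⁴) = 1.516 × 10⁻²⁰ kg·m/s.
λ = h/p = 6.626 × 10⁻³⁴ / 1.516 × 10⁻²⁰ = 4.37 × 10⁻¹⁴ m = 43.7 fm.

λ = 43.7 fm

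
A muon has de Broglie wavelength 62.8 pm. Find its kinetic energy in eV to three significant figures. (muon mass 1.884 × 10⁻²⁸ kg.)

p = h/λ = 6.626 × 10⁻³⁴ / 6.280 × 10⁻¹¹ = 1.055 × 10⁻²³ kg·m/s.
KE = p²/(2m) = (1.055 × 10⁻²³)² / (2 × 1.884 × 10⁻²⁸) = 2.954 × 10⁻¹⁹ J = 1.84 eV.

KE = 1.84 eV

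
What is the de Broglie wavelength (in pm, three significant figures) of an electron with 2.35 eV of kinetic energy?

λ = 800 pm

KE = 2.35 eV = 3.765 × 10⁻¹⁹ J.
p = √(2mKE) = √(2 × 9.109 × 10⁻³¹ × 3.765 × 10⁻¹⁹) = 8.282 × 10⁻²⁵ kg·m/s.
λ = h/p = 6.626 × 10⁻³⁴ / 8.282 × 10⁻²⁵ = 8.00 × 10⁻¹⁰ m = 800 pm.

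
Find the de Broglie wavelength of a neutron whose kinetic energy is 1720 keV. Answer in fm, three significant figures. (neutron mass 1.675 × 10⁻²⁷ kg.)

KE = 1720 keV = 2.755 × 10⁻¹³ J.
p = √(2mKE) = √(2 × 1.675 × 10⁻²⁷ × 2.755 × 10⁻¹³) = 3.038 × 10⁻²⁰ kg·m/s.
λ = h/p = 6.626 × 10⁻³⁴ / 3.038 × 10⁻²⁰ = 2.18 × 10⁻¹⁴ m = 21.8 fm.

λ = 21.8 fm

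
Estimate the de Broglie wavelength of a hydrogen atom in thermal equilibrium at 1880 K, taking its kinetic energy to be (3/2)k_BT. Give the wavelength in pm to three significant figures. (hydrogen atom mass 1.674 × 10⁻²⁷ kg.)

KE = (3/2)k_BT = 1.5 × 1.381 × 10⁻²³ × 1880 = 3.894 × 10⁻²⁰ J.
p = √(2mKE) = √(2 × 1.674 × 10⁻²⁷ × 3.894 × 10⁻²⁰) = 1.142 × 10⁻²³ kg·m/s.
λ = h/p = 5.80 × 10⁻¹¹ m = 58.0 pm.

λ = 58.0 pm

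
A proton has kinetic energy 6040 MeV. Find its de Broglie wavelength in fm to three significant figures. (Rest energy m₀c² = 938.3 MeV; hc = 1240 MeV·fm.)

λ = 0.179 fm

Total energy E = KE + m₀c² = 6040 + 938.3 = 6978.3 MeV.
(pc)² = E² − (m₀c²)² = (6978.3)² − (938.3)² = 4.782 × 10⁷ MeV², so pc = 6915 MeV.
λ = hc/(pc) = 1240 MeV·fm / 6915 MeV = 0.179 fm.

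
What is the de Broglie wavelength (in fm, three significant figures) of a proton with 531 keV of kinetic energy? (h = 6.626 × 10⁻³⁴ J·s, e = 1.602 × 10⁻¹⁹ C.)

λ = 39.3 fm

KE = 531 keV = 8.507 × 10⁻¹⁴ J.
p = √(2mKE) = √(2 × 1.673 × 10⁻²⁷ × 8.507 × 10⁻¹⁴) = 1.687 × 10⁻²⁰ kg·m/s.
λ = h/p = 6.626 × 10⁻³⁴ / 1.687 × 10⁻²⁰ = 3.93 × 10⁻¹⁴ m = 39.3 fm.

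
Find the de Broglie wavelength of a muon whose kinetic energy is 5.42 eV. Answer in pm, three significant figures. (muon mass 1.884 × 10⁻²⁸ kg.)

KE = 5.42 eV = 8.683 × 10⁻¹⁹ J.
p = √(2mKE) = √(2 × 1.884 × 10⁻²⁸ × 8.683 × 10⁻¹⁹) = 1.809 × 10⁻²³ kg·m/s.
λ = h/p = 6.626 × 10⁻³⁴ / 1.809 × 10⁻²³ = 3.66 × 10⁻¹¹ m = 36.6 pm.

λ = 36.6 pm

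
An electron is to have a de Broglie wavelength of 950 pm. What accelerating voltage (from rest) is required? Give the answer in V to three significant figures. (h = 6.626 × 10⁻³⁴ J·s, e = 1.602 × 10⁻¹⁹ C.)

V = 1.67 V

p = h/λ = 6.626 × 10⁻³⁴ / 9.500 × 10⁻¹⁰ = 6.975 × 10⁻²⁵ kg·m/s.
KE = p²/(2m) = 2.670 × 10⁻¹⁹ J.
V = KE/e = 2.670 × 10⁻¹⁹ / (1.602 × 10⁻¹⁹) = 1.67 V.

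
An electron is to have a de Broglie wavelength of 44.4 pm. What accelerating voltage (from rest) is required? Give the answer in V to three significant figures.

V = 763 V

p = h/λ = 6.626 × 10⁻³⁴ / 4.440 × 10⁻¹¹ = 1.492 × 10⁻²³ kg·m/s.
KE = p²/(2m) = 1.222 × 10⁻¹⁶ J.
V = KE/e = 1.222 × 10⁻¹⁶ / (1.602 × 10⁻¹⁹) = 763 V.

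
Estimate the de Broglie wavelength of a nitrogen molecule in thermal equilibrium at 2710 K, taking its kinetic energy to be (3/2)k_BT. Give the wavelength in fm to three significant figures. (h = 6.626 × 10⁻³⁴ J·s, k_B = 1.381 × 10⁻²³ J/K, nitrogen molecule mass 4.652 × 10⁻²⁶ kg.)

λ = 9170 fm

KE = (3/2)k_BT = 1.5 × 1.381 × 10⁻²³ × 2710 = 5.614 × 10⁻²⁰ J.
p = √(2mKE) = √(2 × 4.652 × 10⁻²⁶ × 5.614 × 10⁻²⁰) = 7.227 × 10⁻²³ kg·m/s.
λ = h/p = 9.17 × 10⁻¹² m = 9170 fm.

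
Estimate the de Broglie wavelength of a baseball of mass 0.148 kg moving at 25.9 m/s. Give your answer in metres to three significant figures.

λ = 1.73 × 10⁻³⁴ m

p = mv = 0.148 × 25.9 = 3.833 kg·m/s.
λ = h/p = 6.626 × 10⁻³⁴ / 3.833 = 1.73 × 10⁻³⁴ m.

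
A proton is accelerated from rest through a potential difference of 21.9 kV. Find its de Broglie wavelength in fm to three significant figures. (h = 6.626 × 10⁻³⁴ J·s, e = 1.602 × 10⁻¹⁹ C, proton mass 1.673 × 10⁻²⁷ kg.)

λ = 193 fm

KE = eV = 1.602 × 10⁻¹⁹ × 2.190 × 10⁴ = 3.508 × 10⁻¹⁵ J.
p = √(2mKE) = √(2 × 1.673 × 10⁻²⁷ × 3.508 × 10⁻¹⁵) = 3.426 × 10⁻²¹ kg·m/s.
λ = h/p = 6.626 × 10⁻³⁴ / 3.426 × 10⁻²¹ = 1.93 × 10⁻¹³ m = 193 fm.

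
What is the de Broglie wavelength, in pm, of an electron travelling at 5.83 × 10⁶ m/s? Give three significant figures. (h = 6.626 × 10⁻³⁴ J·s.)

p = mv = 9.109 × 10⁻³¹ × 5.83 × 10⁶ = 5.311 × 10⁻²⁴ kg·m/s.
λ = h/p = 6.626 × 10⁻³⁴ / 5.311 × 10⁻²⁴ = 1.25 × 10⁻¹⁰ m = 125 pm.

λ = 125 pm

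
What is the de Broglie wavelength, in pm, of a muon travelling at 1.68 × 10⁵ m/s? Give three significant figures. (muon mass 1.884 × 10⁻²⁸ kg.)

p = mv = 1.884 × 10⁻²⁸ × 1.68 × 10⁵ = 3.165 × 10⁻²³ kg·m/s.
λ = h/p = 6.626 × 10⁻³⁴ / 3.165 × 10⁻²³ = 2.09 × 10⁻¹¹ m = 20.9 pm.

λ = 20.9 pm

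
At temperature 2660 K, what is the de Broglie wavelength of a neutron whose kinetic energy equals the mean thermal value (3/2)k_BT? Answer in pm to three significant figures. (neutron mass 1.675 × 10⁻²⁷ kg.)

KE = (3/2)k_BT = 1.5 × 1.381 × 10⁻²³ × 2660 = 5.510 × 10⁻²⁰ J.
p = √(2mKE) = √(2 × 1.675 × 10⁻²⁷ × 5.510 × 10⁻²⁰) = 1.359 × 10⁻²³ kg·m/s.
λ = h/p = 4.88 × 10⁻¹¹ m = 48.8 pm.

λ = 48.8 pm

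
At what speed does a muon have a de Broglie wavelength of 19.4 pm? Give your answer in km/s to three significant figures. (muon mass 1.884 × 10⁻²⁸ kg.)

p = h/λ = 6.626 × 10⁻³⁴ / 1.940 × 10⁻¹¹ = 3.415 × 10⁻²³ kg·m/s.
v = p/m = 3.415 × 10⁻²³ / 1.884 × 10⁻²⁸ = 1.81 × 10⁵ m/s = 181 km/s.

v = 181 km/s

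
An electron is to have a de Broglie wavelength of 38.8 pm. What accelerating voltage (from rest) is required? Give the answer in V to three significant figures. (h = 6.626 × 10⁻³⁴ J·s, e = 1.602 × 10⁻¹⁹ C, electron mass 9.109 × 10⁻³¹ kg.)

V = 999 V

p = h/λ = 6.626 × 10⁻³⁴ / 3.880 × 10⁻¹¹ = 1.708 × 10⁻²³ kg·m/s.
KE = p²/(2m) = 1.601 × 10⁻¹⁶ J.
V = KE/e = 1.601 × 10⁻¹⁶ / (1.602 × 10⁻¹⁹) = 999 V.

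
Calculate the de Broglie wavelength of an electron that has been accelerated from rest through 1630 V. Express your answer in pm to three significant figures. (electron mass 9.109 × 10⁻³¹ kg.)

KE = eV = 1.602 × 10⁻¹⁹ × 1630 = 2.611 × 10⁻¹⁶ J.
p = √(2mKE) = √(2 × 9.109 × 10⁻³¹ × 2.611 × 10⁻¹⁶) = 2.181 × 10⁻²³ kg·m/s.
λ = h/p = 6.626 × 10⁻³⁴ / 2.181 × 10⁻²³ = 3.04 × 10⁻¹¹ m = 30.4 pm.

λ = 30.4 pm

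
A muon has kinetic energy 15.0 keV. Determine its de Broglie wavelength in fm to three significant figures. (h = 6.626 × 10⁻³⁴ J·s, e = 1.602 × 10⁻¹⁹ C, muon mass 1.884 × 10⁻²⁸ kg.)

KE = 15.0 keV = 2.403 × 10⁻¹⁵ J.
p = √(2mKE) = √(2 × 1.884 × 10⁻²⁸ × 2.403 × 10⁻¹⁵) = 9.516 × 10⁻²² kg·m/s.
λ = h/p = 6.626 × 10⁻³⁴ / 9.516 × 10⁻²² = 6.96 × 10⁻¹³ m = 696 fm.

λ = 696 fm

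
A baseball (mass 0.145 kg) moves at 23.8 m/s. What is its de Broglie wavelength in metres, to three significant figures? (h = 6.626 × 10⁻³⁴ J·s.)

λ = 1.92 × 10⁻³⁴ m

p = mv = 0.145 × 23.8 = 3.451 kg·m/s.
λ = h/p = 6.626 × 10⁻³⁴ / 3.451 = 1.92 × 10⁻³⁴ m.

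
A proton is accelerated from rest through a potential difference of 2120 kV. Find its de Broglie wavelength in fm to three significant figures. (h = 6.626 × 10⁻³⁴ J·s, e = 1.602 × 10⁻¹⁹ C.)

KE = eV = 1.602 × 10⁻¹⁹ × 2.120 × 10⁶ = 3.396 × 10⁻¹³ J.
p = √(2mKE) = √(2 × 1.673 × 10⁻²⁷ × 3.396 × 10⁻¹³) = 3.371 × 10⁻²⁰ kg·m/s.
λ = h/p = 6.626 × 10⁻³⁴ / 3.371 × 10⁻²⁰ = 1.97 × 10⁻¹⁴ m = 19.7 fm.

λ = 19.7 fm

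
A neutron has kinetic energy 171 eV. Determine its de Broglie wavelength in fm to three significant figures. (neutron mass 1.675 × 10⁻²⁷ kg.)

λ = 2190 fm

KE = 171 eV = 2.739 × 10⁻¹⁷ J.
p = √(2mKE) = √(2 × 1.675 × 10⁻²⁷ × 2.739 × 10⁻¹⁷) = 3.029 × 10⁻²² kg·m/s.
λ = h/p = 6.626 × 10⁻³⁴ / 3.029 × 10⁻²² = 2.19 × 10⁻¹² m = 2190 fm.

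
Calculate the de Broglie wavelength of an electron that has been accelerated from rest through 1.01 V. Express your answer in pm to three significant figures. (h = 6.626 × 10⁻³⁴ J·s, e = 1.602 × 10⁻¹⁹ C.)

KE = eV = 1.602 × 10⁻¹⁹ × 1.010 = 1.618 × 10⁻¹⁹ J.
p = √(2mKE) = √(2 × 9.109 × 10⁻³¹ × 1.618 × 10⁻¹⁹) = 5.429 × 10⁻²⁵ kg·m/s.
λ = h/p = 6.626 × 10⁻³⁴ / 5.429 × 10⁻²⁵ = 1.22 × 10⁻⁹ m = 1220 pm.

λ = 1220 pm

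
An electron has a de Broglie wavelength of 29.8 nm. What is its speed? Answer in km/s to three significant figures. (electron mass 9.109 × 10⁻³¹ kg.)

v = 24.4 km/s

p = h/λ = 6.626 × 10⁻³⁴ / 2.980 × 10⁻⁸ = 2.223 × 10⁻²⁶ kg·m/s.
v = p/m = 2.223 × 10⁻²⁶ / 9.109 × 10⁻³¹ = 2.44 × 10⁴ m/s = 24.4 km/s.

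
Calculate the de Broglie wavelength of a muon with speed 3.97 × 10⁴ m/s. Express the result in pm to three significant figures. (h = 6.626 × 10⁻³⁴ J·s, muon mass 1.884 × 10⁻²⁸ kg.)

λ = 88.6 pm

p = mv = 1.884 × 10⁻²⁸ × 3.97 × 10⁴ = 7.479 × 10⁻²⁴ kg·m/s.
λ = h/p = 6.626 × 10⁻³⁴ / 7.479 × 10⁻²⁴ = 8.86 × 10⁻¹¹ m = 88.6 pm.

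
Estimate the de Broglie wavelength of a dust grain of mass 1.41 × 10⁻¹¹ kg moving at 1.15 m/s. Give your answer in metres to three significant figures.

p = mv = 1.41 × 10⁻¹¹ × 1.15 = 1.622 × 10⁻¹¹ kg·m/s.
λ = h/p = 6.626 × 10⁻³⁴ / 1.622 × 10⁻¹¹ = 4.09 × 10⁻²³ m.

λ = 4.09 × 10⁻²³ m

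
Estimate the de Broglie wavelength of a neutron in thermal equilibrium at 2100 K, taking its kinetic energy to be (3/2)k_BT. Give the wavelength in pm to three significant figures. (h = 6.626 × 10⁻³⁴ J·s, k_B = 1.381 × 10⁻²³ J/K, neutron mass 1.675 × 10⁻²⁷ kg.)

λ = 54.9 pm

KE = (3/2)k_BT = 1.5 × 1.381 × 10⁻²³ × 2100 = 4.350 × 10⁻²⁰ J.
p = √(2mKE) = √(2 × 1.675 × 10⁻²⁷ × 4.350 × 10⁻²⁰) = 1.207 × 10⁻²³ kg·m/s.
λ = h/p = 5.49 × 10⁻¹¹ m = 54.9 pm.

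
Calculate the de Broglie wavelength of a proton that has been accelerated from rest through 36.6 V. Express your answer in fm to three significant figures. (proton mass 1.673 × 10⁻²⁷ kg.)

KE = eV = 1.602 × 10⁻¹⁹ × 36.60 = 5.863 × 10⁻¹⁸ J.
p = √(2mKE) = √(2 × 1.673 × 10⁻²⁷ × 5.863 × 10⁻¹⁸) = 1.401 × 10⁻²² kg·m/s.
λ = h/p = 6.626 × 10⁻³⁴ / 1.401 × 10⁻²² = 4.73 × 10⁻¹² m = 4730 fm.

λ = 4730 fm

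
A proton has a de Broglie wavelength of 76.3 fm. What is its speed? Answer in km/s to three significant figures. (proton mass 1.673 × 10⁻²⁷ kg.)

p = h/λ = 6.626 × 10⁻³⁴ / 7.630 × 10⁻¹⁴ = 8.684 × 10⁻²¹ kg·m/s.
v = p/m = 8.684 × 10⁻²¹ / 1.673 × 10⁻²⁷ = 5.19 × 10⁶ m/s = 5190 km/s.

v = 5190 km/s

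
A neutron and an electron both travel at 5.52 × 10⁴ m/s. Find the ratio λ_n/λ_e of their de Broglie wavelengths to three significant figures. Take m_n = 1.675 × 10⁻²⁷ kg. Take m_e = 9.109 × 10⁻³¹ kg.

λ_n/λ_e = 5.44 × 10⁻⁴

At fixed v, p = mv so λ = h/(mv) ∝ 1/m.
λ_n/λ_e = m_e/m_n = 9.109 × 10⁻³¹/1.675 × 10⁻²⁷ = 5.44 × 10⁻⁴.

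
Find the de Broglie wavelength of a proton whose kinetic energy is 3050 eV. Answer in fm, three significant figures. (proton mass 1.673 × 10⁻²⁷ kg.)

λ = 518 fm

KE = 3050 eV = 4.886 × 10⁻¹⁶ J.
p = √(2mKE) = √(2 × 1.673 × 10⁻²⁷ × 4.886 × 10⁻¹⁶) = 1.279 × 10⁻²¹ kg·m/s.
λ = h/p = 6.626 × 10⁻³⁴ / 1.279 × 10⁻²¹ = 5.18 × 10⁻¹³ m = 518 fm.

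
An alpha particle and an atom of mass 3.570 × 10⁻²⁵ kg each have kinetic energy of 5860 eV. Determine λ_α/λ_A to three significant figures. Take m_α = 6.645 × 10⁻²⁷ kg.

λ_α/λ_A = 7.33

At fixed KE, p = √(2mKE) so λ = h/p ∝ 1/√m.
λ_α/λ_A = √(m_A/m_α) = √(3.570 × 10⁻²⁵/6.645 × 10⁻²⁷) = √(53.72) = 7.33.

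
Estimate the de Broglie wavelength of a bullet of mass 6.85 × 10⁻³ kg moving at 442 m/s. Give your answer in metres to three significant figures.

λ = 2.19 × 10⁻³⁴ m

p = mv = 6.85 × 10⁻³ × 442 = 3.028 kg·m/s.
λ = h/p = 6.626 × 10⁻³⁴ / 3.028 = 2.19 × 10⁻³⁴ m.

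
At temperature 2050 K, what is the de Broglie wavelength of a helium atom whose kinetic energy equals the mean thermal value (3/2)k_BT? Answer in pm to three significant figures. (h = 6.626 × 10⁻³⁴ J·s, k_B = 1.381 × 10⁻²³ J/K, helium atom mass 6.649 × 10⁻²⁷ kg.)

λ = 27.9 pm

KE = (3/2)k_BT = 1.5 × 1.381 × 10⁻²³ × 2050 = 4.247 × 10⁻²⁰ J.
p = √(2mKE) = √(2 × 6.649 × 10⁻²⁷ × 4.247 × 10⁻²⁰) = 2.376 × 10⁻²³ kg·m/s.
λ = h/p = 2.79 × 10⁻¹¹ m = 27.9 pm.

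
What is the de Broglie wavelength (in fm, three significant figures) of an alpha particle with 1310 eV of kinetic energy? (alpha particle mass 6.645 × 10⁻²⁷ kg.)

KE = 1310 eV = 2.099 × 10⁻¹⁶ J.
p = √(2mKE) = √(2 × 6.645 × 10⁻²⁷ × 2.099 × 10⁻¹⁶) = 1.670 × 10⁻²¹ kg·m/s.
λ = h/p = 6.626 × 10⁻³⁴ / 1.670 × 10⁻²¹ = 3.97 × 10⁻¹³ m = 397 fm.

λ = 397 fm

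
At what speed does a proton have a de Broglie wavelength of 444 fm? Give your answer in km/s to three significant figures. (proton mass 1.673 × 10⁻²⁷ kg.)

p = h/λ = 6.626 × 10⁻³⁴ / 4.440 × 10⁻¹³ = 1.492 × 10⁻²¹ kg·m/s.
v = p/m = 1.492 × 10⁻²¹ / 1.673 × 10⁻²⁷ = 8.92 × 10⁵ m/s = 892 km/s.

v = 892 km/s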